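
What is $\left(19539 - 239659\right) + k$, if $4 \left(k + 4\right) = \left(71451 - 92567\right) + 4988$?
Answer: $-224156$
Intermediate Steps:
$k = -4036$ ($k = -4 + \frac{\left(71451 - 92567\right) + 4988}{4} = -4 + \frac{-21116 + 4988}{4} = -4 + \frac{1}{4} \left(-16128\right) = -4 - 4032 = -4036$)
$\left(19539 - 239659\right) + k = \left(19539 - 239659\right) - 4036 = -220120 - 4036 = -224156$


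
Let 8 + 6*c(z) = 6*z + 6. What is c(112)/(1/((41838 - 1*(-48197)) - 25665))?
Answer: 21563950/3 ≈ 7.1880e+6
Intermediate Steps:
c(z) = -⅓ + z (c(z) = -4/3 + (6*z + 6)/6 = -4/3 + (6 + 6*z)/6 = -4/3 + (1 + z) = -⅓ + z)
c(112)/(1/((41838 - 1*(-48197)) - 25665)) = (-⅓ + 112)/(1/((41838 - 1*(-48197)) - 25665)) = 335/(3*(1/((41838 + 48197) - 25665))) = 335/(3*(1/(90035 - 25665))) = 335/(3*(1/64370)) = (335/3)*64370 = 21563950/3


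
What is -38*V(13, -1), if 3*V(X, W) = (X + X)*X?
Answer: -12844/3 ≈ -4281.3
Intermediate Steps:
V(X, W) = 2*X²/3 (V(X, W) = ((X + X)*X)/3 = ((2*X)*X)/3 = (2*X²)/3 = 2*X²/3)
-38*V(13, -1) = -76*13²/3 = -76*169/3 = -38*338/3 = -12844/3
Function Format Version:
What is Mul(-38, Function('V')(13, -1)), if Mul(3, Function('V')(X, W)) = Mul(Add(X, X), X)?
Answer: Rational(-12844, 3) ≈ -4281.3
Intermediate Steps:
Function('V')(X, W) = Mul(Rational(2, 3), Pow(X, 2)) (Function('V')(X, W) = Mul(Rational(1, 3), Mul(Add(X, X), X)) = Mul(Rational(1, 3), Mul(Mul(2, X), X)) = Mul(Rational(1, 3), Mul(2, Pow(X, 2))) = Mul(Rational(2, 3), Pow(X, 2)))
Mul(-38, Function('V')(13, -1)) = Mul(-38, Mul(Rational(2, 3), Pow(13, 2))) = Mul(-38, Mul(Rational(2, 3), 169)) = Mul(-38, Rational(338, 3)) = Rational(-12844, 3)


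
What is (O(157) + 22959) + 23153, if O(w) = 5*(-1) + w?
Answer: 46264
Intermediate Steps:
O(w) = -5 + w
(O(157) + 22959) + 23153 = ((-5 + 157) + 22959) + 23153 = (152 + 22959) + 23153 = 23111 + 23153 = 46264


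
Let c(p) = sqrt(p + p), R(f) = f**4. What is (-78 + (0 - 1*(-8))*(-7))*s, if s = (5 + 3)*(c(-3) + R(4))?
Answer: -274432 - 1072*I*sqrt(6) ≈ -2.7443e+5 - 2625.9*I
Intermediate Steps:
c(p) = sqrt(2)*sqrt(p) (c(p) = sqrt(2*p) = sqrt(2)*sqrt(p))
s = 2048 + 8*I*sqrt(6) (s = (5 + 3)*(sqrt(2)*sqrt(-3) + 4**4) = 8*(sqrt(2)*(I*sqrt(3)) + 256) = 8*(I*sqrt(6) + 256) = 8*(256 + I*sqrt(6)) = 2048 + 8*I*sqrt(6) ≈ 2048.0 + 19.596*I)
(-78 + (0 - 1*(-8))*(-7))*s = (-78 + (0 - 1*(-8))*(-7))*(2048 + 8*I*sqrt(6)) = (-78 + (0 + 8)*(-7))*(2048 + 8*I*sqrt(6)) = (-78 + 8*(-7))*(2048 + 8*I*sqrt(6)) = (-78 - 56)*(2048 + 8*I*sqrt(6)) = -134*(2048 + 8*I*sqrt(6)) = -274432 - 1072*I*sqrt(6)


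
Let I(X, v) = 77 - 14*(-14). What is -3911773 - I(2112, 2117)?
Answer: -3912046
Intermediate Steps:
I(X, v) = 273 (I(X, v) = 77 - 1*(-196) = 77 + 196 = 273)
-3911773 - I(2112, 2117) = -3911773 - 1*273 = -3911773 - 273 = -3912046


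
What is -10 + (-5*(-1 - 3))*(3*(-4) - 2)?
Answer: -290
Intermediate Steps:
-10 + (-5*(-1 - 3))*(3*(-4) - 2) = -10 + (-5*(-4))*(-12 - 2) = -10 + 20*(-14) = -10 - 280 = -290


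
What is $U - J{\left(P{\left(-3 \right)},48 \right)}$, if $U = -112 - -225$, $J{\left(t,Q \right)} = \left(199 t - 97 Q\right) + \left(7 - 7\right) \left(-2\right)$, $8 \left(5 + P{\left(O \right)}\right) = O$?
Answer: $\frac{46709}{8} \approx 5838.6$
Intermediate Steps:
$P{\left(O \right)} = -5 + \frac{O}{8}$
$J{\left(t,Q \right)} = - 97 Q + 199 t$ ($J{\left(t,Q \right)} = \left(- 97 Q + 199 t\right) + 0 \left(-2\right) = \left(- 97 Q + 199 t\right) + 0 = - 97 Q + 199 t$)
$U = 113$ ($U = -112 + 225 = 113$)
$U - J{\left(P{\left(-3 \right)},48 \right)} = 113 - \left(\left(-97\right) 48 + 199 \left(-5 + \frac{1}{8} \left(-3\right)\right)\right) = 113 - \left(-4656 + 199 \left(-5 - \frac{3}{8}\right)\right) = 113 - \left(-4656 + 199 \left(- \frac{43}{8}\right)\right) = 113 - \left(-4656 - \frac{8557}{8}\right) = 113 - - \frac{45805}{8} = 113 + \frac{45805}{8} = \frac{46709}{8}$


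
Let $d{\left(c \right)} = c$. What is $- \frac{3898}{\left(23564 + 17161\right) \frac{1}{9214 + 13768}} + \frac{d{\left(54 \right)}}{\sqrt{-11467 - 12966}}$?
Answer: $- \frac{89583836}{40725} - \frac{54 i \sqrt{24433}}{24433} \approx -2199.7 - 0.34547 i$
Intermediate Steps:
$- \frac{3898}{\left(23564 + 17161\right) \frac{1}{9214 + 13768}} + \frac{d{\left(54 \right)}}{\sqrt{-11467 - 12966}} = - \frac{3898}{\left(23564 + 17161\right) \frac{1}{9214 + 13768}} + \frac{54}{\sqrt{-11467 - 12966}} = - \frac{3898}{40725 \cdot \frac{1}{22982}} + \frac{54}{\sqrt{-24433}} = - \frac{3898}{40725 \cdot \frac{1}{22982}} + \frac{54}{i \sqrt{24433}} = - \frac{3898}{\frac{40725}{22982}} + 54 \left(- \frac{i \sqrt{24433}}{24433}\right) = \left(-3898\right) \frac{22982}{40725} - \frac{54 i \sqrt{24433}}{24433} = - \frac{89583836}{40725} - \frac{54 i \sqrt{24433}}{24433}$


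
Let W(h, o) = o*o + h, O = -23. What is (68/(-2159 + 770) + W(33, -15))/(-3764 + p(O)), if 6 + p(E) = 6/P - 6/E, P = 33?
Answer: -45324191/662343261 ≈ -0.068430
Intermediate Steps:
W(h, o) = h + o² (W(h, o) = o² + h = h + o²)
p(E) = -64/11 - 6/E (p(E) = -6 + (6/33 - 6/E) = -6 + (6*(1/33) - 6/E) = -6 + (2/11 - 6/E) = -64/11 - 6/E)
(68/(-2159 + 770) + W(33, -15))/(-3764 + p(O)) = (68/(-2159 + 770) + (33 + (-15)²))/(-3764 + (-64/11 - 6/(-23))) = (68/(-1389) + (33 + 225))/(-3764 + (-64/11 - 6*(-1/23))) = (68*(-1/1389) + 258)/(-3764 + (-64/11 + 6/23)) = (-68/1389 + 258)/(-3764 - 1406/253) = 358294/(1389*(-953698/253)) = (358294/1389)*(-253/953698) = -45324191/662343261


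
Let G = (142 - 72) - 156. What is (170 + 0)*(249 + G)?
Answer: 27710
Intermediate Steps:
G = -86 (G = 70 - 156 = -86)
(170 + 0)*(249 + G) = (170 + 0)*(249 - 86) = 170*163 = 27710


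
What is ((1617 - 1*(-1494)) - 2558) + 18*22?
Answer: 949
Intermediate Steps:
((1617 - 1*(-1494)) - 2558) + 18*22 = ((1617 + 1494) - 2558) + 396 = (3111 - 2558) + 396 = 553 + 396 = 949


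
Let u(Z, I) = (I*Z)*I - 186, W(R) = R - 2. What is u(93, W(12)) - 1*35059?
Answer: -25945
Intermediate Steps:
W(R) = -2 + R
u(Z, I) = -186 + Z*I² (u(Z, I) = Z*I² - 186 = -186 + Z*I²)
u(93, W(12)) - 1*35059 = (-186 + 93*(-2 + 12)²) - 1*35059 = (-186 + 93*10²) - 35059 = (-186 + 93*100) - 35059 = (-186 + 9300) - 35059 = 9114 - 35059 = -25945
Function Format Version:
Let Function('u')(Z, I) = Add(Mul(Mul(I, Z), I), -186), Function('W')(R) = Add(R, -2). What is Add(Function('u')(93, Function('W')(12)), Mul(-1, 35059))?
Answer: -25945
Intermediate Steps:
Function('W')(R) = Add(-2, R)
Function('u')(Z, I) = Add(-186, Mul(Z, Pow(I, 2))) (Function('u')(Z, I) = Add(Mul(Z, Pow(I, 2)), -186) = Add(-186, Mul(Z, Pow(I, 2))))
Add(Function('u')(93, Function('W')(12)), Mul(-1, 35059)) = Add(Add(-186, Mul(93, Pow(Add(-2, 12), 2))), Mul(-1, 35059)) = Add(Add(-186, Mul(93, Pow(10, 2))), -35059) = Add(Add(-186, Mul(93, 100)), -35059) = Add(Add(-186, 9300), -35059) = Add(9114, -35059) = -25945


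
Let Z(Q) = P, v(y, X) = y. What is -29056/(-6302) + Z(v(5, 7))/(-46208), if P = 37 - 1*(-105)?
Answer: 335431191/72800704 ≈ 4.6075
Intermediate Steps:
P = 142 (P = 37 + 105 = 142)
Z(Q) = 142
-29056/(-6302) + Z(v(5, 7))/(-46208) = -29056/(-6302) + 142/(-46208) = -29056*(-1/6302) + 142*(-1/46208) = 14528/3151 - 71/23104 = 335431191/72800704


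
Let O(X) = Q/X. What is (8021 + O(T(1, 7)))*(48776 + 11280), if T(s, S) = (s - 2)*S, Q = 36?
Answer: 3369802216/7 ≈ 4.8140e+8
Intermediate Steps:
T(s, S) = S*(-2 + s) (T(s, S) = (-2 + s)*S = S*(-2 + s))
O(X) = 36/X
(8021 + O(T(1, 7)))*(48776 + 11280) = (8021 + 36/((7*(-2 + 1))))*(48776 + 11280) = (8021 + 36/((7*(-1))))*60056 = (8021 + 36/(-7))*60056 = (8021 + 36*(-⅐))*60056 = (8021 - 36/7)*60056 = (56111/7)*60056 = 3369802216/7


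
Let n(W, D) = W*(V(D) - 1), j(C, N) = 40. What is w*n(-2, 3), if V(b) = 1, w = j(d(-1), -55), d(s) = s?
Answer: 0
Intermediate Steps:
w = 40
n(W, D) = 0 (n(W, D) = W*(1 - 1) = W*0 = 0)
w*n(-2, 3) = 40*0 = 0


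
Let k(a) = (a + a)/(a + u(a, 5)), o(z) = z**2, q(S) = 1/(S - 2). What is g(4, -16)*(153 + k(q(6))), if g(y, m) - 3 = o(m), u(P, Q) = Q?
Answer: 118955/3 ≈ 39652.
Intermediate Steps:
q(S) = 1/(-2 + S)
g(y, m) = 3 + m**2
k(a) = 2*a/(5 + a) (k(a) = (a + a)/(a + 5) = (2*a)/(5 + a) = 2*a/(5 + a))
g(4, -16)*(153 + k(q(6))) = (3 + (-16)**2)*(153 + 2/((-2 + 6)*(5 + 1/(-2 + 6)))) = (3 + 256)*(153 + 2/(4*(5 + 1/4))) = 259*(153 + 2*(1/4)/(5 + 1/4)) = 259*(153 + 2*(1/4)/(21/4)) = 259*(153 + 2*(1/4)*(4/21)) = 259*(153 + 2/21) = 259*(3215/21) = 118955/3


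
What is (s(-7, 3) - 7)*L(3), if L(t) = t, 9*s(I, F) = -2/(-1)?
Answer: -61/3 ≈ -20.333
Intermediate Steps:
s(I, F) = 2/9 (s(I, F) = (-2/(-1))/9 = (-2*(-1))/9 = (1/9)*2 = 2/9)
(s(-7, 3) - 7)*L(3) = (2/9 - 7)*3 = -61/9*3 = -61/3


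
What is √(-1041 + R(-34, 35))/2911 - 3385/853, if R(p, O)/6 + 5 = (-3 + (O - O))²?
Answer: -3385/853 + 3*I*√113/2911 ≈ -3.9683 + 0.010955*I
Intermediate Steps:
R(p, O) = 24 (R(p, O) = -30 + 6*(-3 + (O - O))² = -30 + 6*(-3 + 0)² = -30 + 6*(-3)² = -30 + 6*9 = -30 + 54 = 24)
√(-1041 + R(-34, 35))/2911 - 3385/853 = √(-1041 + 24)/2911 - 3385/853 = √(-1017)*(1/2911) - 3385*1/853 = (3*I*√113)*(1/2911) - 3385/853 = 3*I*√113/2911 - 3385/853 = -3385/853 + 3*I*√113/2911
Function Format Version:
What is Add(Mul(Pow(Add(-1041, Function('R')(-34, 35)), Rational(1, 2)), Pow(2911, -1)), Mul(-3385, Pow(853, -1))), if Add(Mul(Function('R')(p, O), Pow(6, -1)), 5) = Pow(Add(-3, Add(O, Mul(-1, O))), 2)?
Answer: Add(Rational(-3385, 853), Mul(Rational(3, 2911), I, Pow(113, Rational(1, 2)))) ≈ Add(-3.9683, Mul(0.010955, I))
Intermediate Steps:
Function('R')(p, O) = 24 (Function('R')(p, O) = Add(-30, Mul(6, Pow(Add(-3, Add(O, Mul(-1, O))), 2))) = Add(-30, Mul(6, Pow(Add(-3, 0), 2))) = Add(-30, Mul(6, Pow(-3, 2))) = Add(-30, Mul(6, 9)) = Add(-30, 54) = 24)
Add(Mul(Pow(Add(-1041, Function('R')(-34, 35)), Rational(1, 2)), Pow(2911, -1)), Mul(-3385, Pow(853, -1))) = Add(Mul(Pow(Add(-1041, 24), Rational(1, 2)), Pow(2911, -1)), Mul(-3385, Pow(853, -1))) = Add(Mul(Pow(-1017, Rational(1, 2)), Rational(1, 2911)), Mul(-3385, Rational(1, 853))) = Add(Mul(Mul(3, I, Pow(113, Rational(1, 2))), Rational(1, 2911)), Rational(-3385, 853)) = Add(Mul(Rational(3, 2911), I, Pow(113, Rational(1, 2))), Rational(-3385, 853)) = Add(Rational(-3385, 853), Mul(Rational(3, 2911), I, Pow(113, Rational(1, 2))))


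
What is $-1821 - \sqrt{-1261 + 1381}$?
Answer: $-1821 - 2 \sqrt{30} \approx -1832.0$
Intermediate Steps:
$-1821 - \sqrt{-1261 + 1381} = -1821 - \sqrt{120} = -1821 - 2 \sqrt{30}$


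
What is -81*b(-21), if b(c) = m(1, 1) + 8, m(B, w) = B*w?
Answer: -729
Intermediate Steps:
b(c) = 9 (b(c) = 1*1 + 8 = 1 + 8 = 9)
-81*b(-21) = -81*9 = -729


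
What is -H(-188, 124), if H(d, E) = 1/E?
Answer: -1/124 ≈ -0.0080645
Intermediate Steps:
-H(-188, 124) = -1/124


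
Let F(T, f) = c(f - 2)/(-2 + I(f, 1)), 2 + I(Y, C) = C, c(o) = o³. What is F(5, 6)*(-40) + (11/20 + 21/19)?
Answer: 974687/1140 ≈ 854.99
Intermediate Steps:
I(Y, C) = -2 + C
F(T, f) = -(-2 + f)³/3 (F(T, f) = (f - 2)³/(-2 + (-2 + 1)) = (-2 + f)³/(-2 - 1) = (-2 + f)³/(-3) = (-2 + f)³*(-⅓) = -(-2 + f)³/3)
F(5, 6)*(-40) + (11/20 + 21/19) = -(-2 + 6)³/3*(-40) + (11/20 + 21/19) = -⅓*4³*(-40) + (11*(1/20) + 21*(1/19)) = -⅓*64*(-40) + (11/20 + 21/19) = -64/3*(-40) + 629/380 = 2560/3 + 629/380 = 974687/1140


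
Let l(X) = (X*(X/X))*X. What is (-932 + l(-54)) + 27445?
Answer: 29429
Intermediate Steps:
l(X) = X**2 (l(X) = (X*1)*X = X*X = X**2)
(-932 + l(-54)) + 27445 = (-932 + (-54)**2) + 27445 = (-932 + 2916) + 27445 = 1984 + 27445 = 29429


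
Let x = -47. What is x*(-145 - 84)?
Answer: 10763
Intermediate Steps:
x*(-145 - 84) = -47*(-145 - 84) = -47*(-229) = 10763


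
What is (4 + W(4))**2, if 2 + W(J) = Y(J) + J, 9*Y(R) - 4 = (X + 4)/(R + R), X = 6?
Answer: 6241/144 ≈ 43.340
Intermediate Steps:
Y(R) = 4/9 + 5/(9*R) (Y(R) = 4/9 + ((6 + 4)/(R + R))/9 = 4/9 + (10/((2*R)))/9 = 4/9 + (10*(1/(2*R)))/9 = 4/9 + (5/R)/9 = 4/9 + 5/(9*R))
W(J) = -2 + J + (5 + 4*J)/(9*J) (W(J) = -2 + ((5 + 4*J)/(9*J) + J) = -2 + (J + (5 + 4*J)/(9*J)) = -2 + J + (5 + 4*J)/(9*J))
(4 + W(4))**2 = (4 + (-14/9 + 4 + (5/9)/4))**2 = (4 + (-14/9 + 4 + (5/9)*(1/4)))**2 = (4 + (-14/9 + 4 + 5/36))**2 = (4 + 31/12)**2 = (79/12)**2 = 6241/144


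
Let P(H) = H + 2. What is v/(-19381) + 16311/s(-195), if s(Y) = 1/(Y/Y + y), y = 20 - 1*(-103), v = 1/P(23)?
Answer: 979982822099/484525 ≈ 2.0226e+6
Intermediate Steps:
P(H) = 2 + H
v = 1/25 (v = 1/(2 + 23) = 1/25 ≈ 0.040000)
y = 123 (y = 20 + 103 = 123)
s(Y) = 1/124 (s(Y) = 1/(Y/Y + 123) = 1/(1 + 123) = 1/124)
v/(-19381) + 16311/s(-195) = (1/25)/(-19381) + 16311/(1/124) = (1/25)*(-1/19381) + 16311*124 = -1/484525 + 2022564 = 979982822099/484525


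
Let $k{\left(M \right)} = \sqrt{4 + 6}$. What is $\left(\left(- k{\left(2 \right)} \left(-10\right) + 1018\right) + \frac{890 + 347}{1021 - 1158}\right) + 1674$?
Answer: $\frac{367567}{137} + 10 \sqrt{10} \approx 2714.6$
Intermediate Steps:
$k{\left(M \right)} = \sqrt{10}$
$\left(\left(- k{\left(2 \right)} \left(-10\right) + 1018\right) + \frac{890 + 347}{1021 - 1158}\right) + 1674 = \left(\left(- \sqrt{10} \left(-10\right) + 1018\right) + \frac{890 + 347}{1021 - 1158}\right) + 1674 = \left(\left(10 \sqrt{10} + 1018\right) + \frac{1237}{-137}\right) + 1674 = \left(\left(1018 + 10 \sqrt{10}\right) + 1237 \left(- \frac{1}{137}\right)\right) + 1674 = \left(\left(1018 + 10 \sqrt{10}\right) - \frac{1237}{137}\right) + 1674 = \left(\frac{138229}{137} + 10 \sqrt{10}\right) + 1674 = \frac{367567}{137} + 10 \sqrt{10}$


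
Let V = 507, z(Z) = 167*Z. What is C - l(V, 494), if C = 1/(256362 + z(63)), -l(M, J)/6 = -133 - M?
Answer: -1024830719/266883 ≈ -3840.0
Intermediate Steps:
l(M, J) = 798 + 6*M (l(M, J) = -6*(-133 - M) = 798 + 6*M)
C = 1/266883 (C = 1/(256362 + 167*63) = 1/(256362 + 10521) = 1/266883 ≈ 3.7470e-6)
C - l(V, 494) = 1/266883 - (798 + 6*507) = 1/266883 - (798 + 3042) = 1/266883 - 1*3840 = 1/266883 - 3840 = -1024830719/266883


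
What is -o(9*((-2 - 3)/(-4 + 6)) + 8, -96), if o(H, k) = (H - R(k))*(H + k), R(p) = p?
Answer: 36023/4 ≈ 9005.8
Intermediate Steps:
o(H, k) = (H + k)*(H - k) (o(H, k) = (H - k)*(H + k) = (H + k)*(H - k))
-o(9*((-2 - 3)/(-4 + 6)) + 8, -96) = -((9*((-2 - 3)/(-4 + 6)) + 8)² - 1*(-96)²) = -((9*(-5/2) + 8)² - 1*9216) = -((9*(-5*½) + 8)² - 9216) = -((9*(-5/2) + 8)² - 9216) = -((-45/2 + 8)² - 9216) = -((-29/2)² - 9216) = -(841/4 - 9216) = -1*(-36023/4) = 36023/4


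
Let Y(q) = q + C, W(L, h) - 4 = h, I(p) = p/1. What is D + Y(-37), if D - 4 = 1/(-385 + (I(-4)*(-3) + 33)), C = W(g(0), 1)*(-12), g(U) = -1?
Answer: -31621/340 ≈ -93.003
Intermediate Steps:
I(p) = p (I(p) = p*1 = p)
W(L, h) = 4 + h
C = -60 (C = (4 + 1)*(-12) = 5*(-12) = -60)
Y(q) = -60 + q (Y(q) = q - 60 = -60 + q)
D = 1359/340 (D = 4 + 1/(-385 + (-4*(-3) + 33)) = 4 + 1/(-385 + (12 + 33)) = 4 + 1/(-385 + 45) = 4 + 1/(-340) = 4 - 1/340 = 1359/340 ≈ 3.9971)
D + Y(-37) = 1359/340 + (-60 - 37) = 1359/340 - 97 = -31621/340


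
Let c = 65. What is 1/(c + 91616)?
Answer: 1/91681 ≈ 1.0907e-5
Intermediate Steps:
1/(c + 91616) = 1/(65 + 91616) = 1/91681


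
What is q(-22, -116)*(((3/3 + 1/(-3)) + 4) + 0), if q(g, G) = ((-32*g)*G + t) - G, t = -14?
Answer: -1141868/3 ≈ -3.8062e+5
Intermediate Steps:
q(g, G) = -14 - G - 32*G*g (q(g, G) = ((-32*g)*G - 14) - G = (-32*G*g - 14) - G = (-14 - 32*G*g) - G = -14 - G - 32*G*g)
q(-22, -116)*(((3/3 + 1/(-3)) + 4) + 0) = (-14 - 1*(-116) - 32*(-116)*(-22))*(((3/3 + 1/(-3)) + 4) + 0) = (-14 + 116 - 81664)*(((3*(1/3) + 1*(-1/3)) + 4) + 0) = -81562*(((1 - 1/3) + 4) + 0) = -81562*((2/3 + 4) + 0) = -81562*(14/3 + 0) = -81562*14/3 = -1141868/3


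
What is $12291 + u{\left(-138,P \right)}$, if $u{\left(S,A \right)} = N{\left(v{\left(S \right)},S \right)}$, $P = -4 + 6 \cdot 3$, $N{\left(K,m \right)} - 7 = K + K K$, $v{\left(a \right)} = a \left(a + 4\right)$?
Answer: $341984854$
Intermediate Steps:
$v{\left(a \right)} = a \left(4 + a\right)$
$N{\left(K,m \right)} = 7 + K + K^{2}$ ($N{\left(K,m \right)} = 7 + \left(K + K K\right) = 7 + \left(K + K^{2}\right) = 7 + K + K^{2}$)
$P = 14$ ($P = -4 + 18 = 14$)
$u{\left(S,A \right)} = 7 + S \left(4 + S\right) + S^{2} \left(4 + S\right)^{2}$ ($u{\left(S,A \right)} = 7 + S \left(4 + S\right) + \left(S \left(4 + S\right)\right)^{2} = 7 + S \left(4 + S\right) + S^{2} \left(4 + S\right)^{2}$)
$12291 + u{\left(-138,P \right)} = 12291 + \left(7 - 138 \left(4 - 138\right) + \left(-138\right)^{2} \left(4 - 138\right)^{2}\right) = 12291 + \left(7 - -18492 + 19044 \left(-134\right)^{2}\right) = 12291 + \left(7 + 18492 + 19044 \cdot 17956\right) = 12291 + \left(7 + 18492 + 341954064\right) = 12291 + 341972563 = 341984854$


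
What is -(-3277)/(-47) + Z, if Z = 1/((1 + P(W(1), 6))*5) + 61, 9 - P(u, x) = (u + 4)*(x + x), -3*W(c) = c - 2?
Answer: -86147/9870 ≈ -8.7282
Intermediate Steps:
W(c) = ⅔ - c/3 (W(c) = -(c - 2)/3 = -(-2 + c)/3 = ⅔ - c/3)
P(u, x) = 9 - 2*x*(4 + u) (P(u, x) = 9 - (u + 4)*(x + x) = 9 - (4 + u)*2*x = 9 - 2*x*(4 + u))
Z = 12809/210 (Z = 1/((1 + (9 - 8*6 - 2*(⅔ - ⅓*1)*6))*5) + 61 = 1/((1 + (9 - 48 - 2*(⅔ - ⅓)*6))*5) + 61 = 1/((1 + (9 - 48 - 2*⅓*6))*5) + 61 = 1/((1 + (9 - 48 - 4))*5) + 61 = 1/((1 - 43)*5) + 61 = 1/(-42*5) + 61 = 1/(-210) + 61 = -1/210 + 61 = 12809/210 ≈ 60.995)
-(-3277)/(-47) + Z = -(-3277)/(-47) + 12809/210 = -(-3277)*(-1)/47 + 12809/210 = -29*113/47 + 12809/210 = -3277/47 + 12809/210 = -86147/9870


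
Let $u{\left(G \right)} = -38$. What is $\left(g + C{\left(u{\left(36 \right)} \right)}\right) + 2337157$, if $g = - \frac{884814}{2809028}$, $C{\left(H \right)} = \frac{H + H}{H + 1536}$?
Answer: $\frac{2458644340562427}{1051980986} \approx 2.3372 \cdot 10^{6}$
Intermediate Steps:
$C{\left(H \right)} = \frac{2 H}{1536 + H}$
$g = - \frac{442407}{1404514}$ ($g = \left(-884814\right) \frac{1}{2809028} = - \frac{442407}{1404514} \approx -0.31499$)
$\left(g + C{\left(u{\left(36 \right)} \right)}\right) + 2337157 = \left(- \frac{442407}{1404514} + 2 \left(-38\right) \frac{1}{1536 - 38}\right) + 2337157 = \left(- \frac{442407}{1404514} + 2 \left(-38\right) \frac{1}{1498}\right) + 2337157 = \left(- \frac{442407}{1404514} - \frac{38}{749}\right) + 2337157 = - \frac{384734375}{1051980986} + 2337157 = \frac{2458644340562427}{1051980986}$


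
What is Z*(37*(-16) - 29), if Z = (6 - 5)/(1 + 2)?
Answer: -207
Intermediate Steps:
Z = 1/3 ≈ 0.33333
Z*(37*(-16) - 29) = (37*(-16) - 29)/3 = (-592 - 29)/3 = (1/3)*(-621) = -207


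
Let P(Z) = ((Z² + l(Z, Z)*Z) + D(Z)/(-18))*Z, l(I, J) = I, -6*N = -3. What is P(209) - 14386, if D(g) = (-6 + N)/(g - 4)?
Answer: 134642729659/7380 ≈ 1.8244e+7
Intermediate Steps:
N = ½ (N = -⅙*(-3) = ½ ≈ 0.50000)
D(g) = -11/(2*(-4 + g)) (D(g) = (-6 + ½)/(g - 4) = -11/(2*(-4 + g)))
P(Z) = Z*(2*Z² + 11/(18*(-8 + 2*Z))) (P(Z) = ((Z² + Z*Z) - 11/(-8 + 2*Z)/(-18))*Z = ((Z² + Z²) - 11/(-8 + 2*Z)*(-1/18))*Z = (2*Z² + 11/(18*(-8 + 2*Z)))*Z = Z*(2*Z² + 11/(18*(-8 + 2*Z))))
P(209) - 14386 = (1/36)*209*(11 + 72*209²*(-4 + 209))/(-4 + 209) - 14386 = (1/36)*209*(11 + 72*43681*205)/205 - 14386 = (1/36)*209*(1/205)*(11 + 644731560) - 14386 = (1/36)*209*(1/205)*644731571 - 14386 = 134748898339/7380 - 14386 = 134642729659/7380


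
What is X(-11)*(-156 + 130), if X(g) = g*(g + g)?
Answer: -6292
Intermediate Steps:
X(g) = 2*g**2 (X(g) = g*(2*g) = 2*g**2)
X(-11)*(-156 + 130) = (2*(-11)**2)*(-156 + 130) = (2*121)*(-26) = 242*(-26) = -6292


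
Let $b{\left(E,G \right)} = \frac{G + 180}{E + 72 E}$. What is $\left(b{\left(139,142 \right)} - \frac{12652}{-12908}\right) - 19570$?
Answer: $- \frac{640774167275}{32744369} \approx -19569.0$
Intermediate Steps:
$b{\left(E,G \right)} = \frac{180 + G}{73 E}$
$\left(b{\left(139,142 \right)} - \frac{12652}{-12908}\right) - 19570 = \left(\frac{180 + 142}{73 \cdot 139} - \frac{12652}{-12908}\right) - 19570 = \left(\frac{1}{73} \cdot \frac{1}{139} \cdot 322 - - \frac{3163}{3227}\right) - 19570 = \left(\frac{322}{10147} + \frac{3163}{3227}\right) - 19570 = \frac{33134055}{32744369} - 19570 = - \frac{640774167275}{32744369}$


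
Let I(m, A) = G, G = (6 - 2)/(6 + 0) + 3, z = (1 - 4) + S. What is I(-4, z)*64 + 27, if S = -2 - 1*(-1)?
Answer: 785/3 ≈ 261.67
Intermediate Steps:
S = -1 (S = -2 + 1 = -1)
z = -4 (z = (1 - 4) - 1 = -3 - 1 = -4)
G = 11/3 (G = 4/6 + 3 = 4*(⅙) + 3 = ⅔ + 3 = 11/3 ≈ 3.6667)
I(m, A) = 11/3
I(-4, z)*64 + 27 = (11/3)*64 + 27 = 704/3 + 27 = 785/3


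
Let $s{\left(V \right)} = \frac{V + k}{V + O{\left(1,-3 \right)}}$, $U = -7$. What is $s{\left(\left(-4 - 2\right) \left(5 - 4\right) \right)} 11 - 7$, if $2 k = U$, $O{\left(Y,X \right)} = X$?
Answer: $\frac{83}{18} \approx 4.6111$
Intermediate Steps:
$k = - \frac{7}{2}$ ($k = \frac{1}{2} \left(-7\right) = - \frac{7}{2} \approx -3.5$)
$s{\left(V \right)} = \frac{- \frac{7}{2} + V}{-3 + V}$ ($s{\left(V \right)} = \frac{V - \frac{7}{2}}{V - 3} = \frac{- \frac{7}{2} + V}{-3 + V}$)
$s{\left(\left(-4 - 2\right) \left(5 - 4\right) \right)} 11 - 7 = \frac{- \frac{7}{2} + \left(-4 - 2\right) \left(5 - 4\right)}{-3 + \left(-4 - 2\right) \left(5 - 4\right)} 11 - 7 = \frac{- \frac{7}{2} - 6}{-3 - 6} \cdot 11 - 7 = \frac{1}{-9} \left(- \frac{19}{2}\right) 11 - 7 = \left(- \frac{1}{9}\right) \left(- \frac{19}{2}\right) 11 - 7 = \frac{19}{18} \cdot 11 - 7 = \frac{209}{18} - 7 = \frac{83}{18}$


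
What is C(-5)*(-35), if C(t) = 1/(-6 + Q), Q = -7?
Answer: 35/13 ≈ 2.6923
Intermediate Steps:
C(t) = -1/13 (C(t) = 1/(-6 - 7) = 1/(-13) = -1/13)
C(-5)*(-35) = -1/13*(-35) = 35/13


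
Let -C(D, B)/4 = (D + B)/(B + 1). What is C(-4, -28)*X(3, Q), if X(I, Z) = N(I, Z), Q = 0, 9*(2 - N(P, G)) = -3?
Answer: -896/81 ≈ -11.062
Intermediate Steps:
N(P, G) = 7/3 (N(P, G) = 2 - ⅑*(-3) = 2 + ⅓ = 7/3)
X(I, Z) = 7/3
C(D, B) = -4*(B + D)/(1 + B) (C(D, B) = -4*(D + B)/(B + 1) = -4*(B + D)/(1 + B))
C(-4, -28)*X(3, Q) = (4*(-1*(-28) - 1*(-4))/(1 - 28))*(7/3) = (4*(28 + 4)/(-27))*(7/3) = (4*(-1/27)*32)*(7/3) = -128/27*7/3 = -896/81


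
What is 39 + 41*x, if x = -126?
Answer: -5127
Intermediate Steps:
39 + 41*x = 39 + 41*(-126) = 39 - 5166 = -5127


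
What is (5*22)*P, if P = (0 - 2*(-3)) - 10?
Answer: -440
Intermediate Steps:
P = -4 (P = (0 + 6) - 10 = 6 - 10 = -4)
(5*22)*P = (5*22)*(-4) = 110*(-4) = -440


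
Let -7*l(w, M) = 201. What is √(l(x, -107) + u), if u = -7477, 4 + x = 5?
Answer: 2*I*√91945/7 ≈ 86.635*I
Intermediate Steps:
x = 1 (x = -4 + 5 = 1)
l(w, M) = -201/7 (l(w, M) = -⅐*201 = -201/7)
√(l(x, -107) + u) = √(-201/7 - 7477) = √(-52540/7) = 2*I*√91945/7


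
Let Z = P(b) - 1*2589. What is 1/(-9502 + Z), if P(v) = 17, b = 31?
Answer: -1/12074 ≈ -8.2823e-5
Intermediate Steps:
Z = -2572 (Z = 17 - 1*2589 = 17 - 2589 = -2572)
1/(-9502 + Z) = 1/(-9502 - 2572) = 1/(-12074) = -1/12074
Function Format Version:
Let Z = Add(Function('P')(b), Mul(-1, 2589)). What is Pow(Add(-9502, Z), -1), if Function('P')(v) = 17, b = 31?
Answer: Rational(-1, 12074) ≈ -8.2823e-5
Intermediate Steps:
Z = -2572 (Z = Add(17, Mul(-1, 2589)) = Add(17, -2589) = -2572)
Pow(Add(-9502, Z), -1) = Pow(Add(-9502, -2572), -1) = Pow(-12074, -1) = Rational(-1, 12074)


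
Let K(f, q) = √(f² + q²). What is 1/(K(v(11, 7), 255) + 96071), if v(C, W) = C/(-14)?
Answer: 18829916/1808996115015 - 14*√12745021/1808996115015 ≈ 1.0381e-5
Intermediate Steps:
v(C, W) = -C/14 (v(C, W) = C*(-1/14) = -C/14)
1/(K(v(11, 7), 255) + 96071) = 1/(√((-1/14*11)² + 255²) + 96071) = 1/(√((-11/14)² + 65025) + 96071) = 1/(√(121/196 + 65025) + 96071) = 1/(√(12745021/196) + 96071) = 1/(√12745021/14 + 96071) = 1/(96071 + √12745021/14)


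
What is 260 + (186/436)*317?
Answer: 86161/218 ≈ 395.23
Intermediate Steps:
260 + (186/436)*317 = 260 + (186*(1/436))*317 = 260 + (93/218)*317 = 260 + 29481/218 = 86161/218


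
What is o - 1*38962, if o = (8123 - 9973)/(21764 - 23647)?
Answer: -73363596/1883 ≈ -38961.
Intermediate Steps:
o = 1850/1883 (o = -1850/(-1883) = -1850*(-1/1883) = 1850/1883 ≈ 0.98247)
o - 1*38962 = 1850/1883 - 1*38962 = 1850/1883 - 38962 = -73363596/1883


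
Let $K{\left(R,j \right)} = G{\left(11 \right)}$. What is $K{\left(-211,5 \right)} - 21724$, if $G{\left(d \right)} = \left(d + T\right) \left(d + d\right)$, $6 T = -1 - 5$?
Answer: $-21504$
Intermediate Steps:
$T = -1$ ($T = \frac{-1 - 5}{6} = \frac{1}{6} \left(-6\right) = -1$)
$G{\left(d \right)} = 2 d \left(-1 + d\right)$ ($G{\left(d \right)} = \left(d - 1\right) \left(d + d\right) = \left(-1 + d\right) 2 d = 2 d \left(-1 + d\right)$)
$K{\left(R,j \right)} = 220$ ($K{\left(R,j \right)} = 2 \cdot 11 \left(-1 + 11\right) = 2 \cdot 11 \cdot 10 = 220$)
$K{\left(-211,5 \right)} - 21724 = 220 - 21724 = -21504$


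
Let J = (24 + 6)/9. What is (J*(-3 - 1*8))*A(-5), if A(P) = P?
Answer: 550/3 ≈ 183.33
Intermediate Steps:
J = 10/3 (J = 30*(1/9) = 10/3 ≈ 3.3333)
(J*(-3 - 1*8))*A(-5) = (10*(-3 - 1*8)/3)*(-5) = (10*(-3 - 8)/3)*(-5) = ((10/3)*(-11))*(-5) = -110/3*(-5) = 550/3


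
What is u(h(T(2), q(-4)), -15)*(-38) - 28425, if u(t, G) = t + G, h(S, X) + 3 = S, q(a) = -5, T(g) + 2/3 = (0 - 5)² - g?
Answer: -85769/3 ≈ -28590.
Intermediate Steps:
T(g) = 73/3 - g (T(g) = -⅔ + ((0 - 5)² - g) = -⅔ + ((-5)² - g) = -⅔ + (25 - g) = 73/3 - g)
h(S, X) = -3 + S
u(t, G) = G + t
u(h(T(2), q(-4)), -15)*(-38) - 28425 = (-15 + (-3 + (73/3 - 1*2)))*(-38) - 28425 = (-15 + (-3 + (73/3 - 2)))*(-38) - 28425 = (-15 + (-3 + 67/3))*(-38) - 28425 = (-15 + 58/3)*(-38) - 28425 = (13/3)*(-38) - 28425 = -494/3 - 28425 = -85769/3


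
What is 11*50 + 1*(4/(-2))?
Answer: 548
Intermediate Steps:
11*50 + 1*(4/(-2)) = 550 + 1*(4*(-½)) = 550 + 1*(-2) = 550 - 2 = 548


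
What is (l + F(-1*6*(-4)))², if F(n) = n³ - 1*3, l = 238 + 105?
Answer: 200618896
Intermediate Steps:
l = 343
F(n) = -3 + n³ (F(n) = n³ - 3 = -3 + n³)
(l + F(-1*6*(-4)))² = (343 + (-3 + (-1*6*(-4))³))² = (343 + (-3 + (-6*(-4))³))² = (343 + (-3 + 24³))² = (343 + (-3 + 13824))² = (343 + 13821)² = 14164² = 200618896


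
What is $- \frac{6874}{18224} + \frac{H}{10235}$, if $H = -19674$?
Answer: $- \frac{214447183}{93261320} \approx -2.2994$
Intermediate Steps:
$- \frac{6874}{18224} + \frac{H}{10235} = - \frac{6874}{18224} - \frac{19674}{10235} = \left(-6874\right) \frac{1}{18224} - \frac{19674}{10235} = - \frac{3437}{9112} - \frac{19674}{10235} = - \frac{214447183}{93261320}$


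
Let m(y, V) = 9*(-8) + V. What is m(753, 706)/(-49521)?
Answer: -634/49521 ≈ -0.012803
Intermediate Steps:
m(y, V) = -72 + V
m(753, 706)/(-49521) = (-72 + 706)/(-49521) = 634*(-1/49521) = -634/49521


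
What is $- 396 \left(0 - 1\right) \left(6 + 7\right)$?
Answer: $5148$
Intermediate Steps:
$- 396 \left(0 - 1\right) \left(6 + 7\right) = - 396 \left(\left(-1\right) 13\right) = \left(-396\right) \left(-13\right) = 5148$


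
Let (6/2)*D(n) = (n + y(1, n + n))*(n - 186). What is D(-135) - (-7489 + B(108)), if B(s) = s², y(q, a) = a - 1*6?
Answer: 39802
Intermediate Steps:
y(q, a) = -6 + a (y(q, a) = a - 6 = -6 + a)
D(n) = (-186 + n)*(-6 + 3*n)/3 (D(n) = ((n + (-6 + (n + n)))*(n - 186))/3 = ((n + (-6 + 2*n))*(-186 + n))/3 = ((-6 + 3*n)*(-186 + n))/3 = ((-186 + n)*(-6 + 3*n))/3 = (-186 + n)*(-6 + 3*n)/3)
D(-135) - (-7489 + B(108)) = (372 + (-135)² - 188*(-135)) - (-7489 + 108²) = (372 + 18225 + 25380) - (-7489 + 11664) = 43977 - 1*4175 = 43977 - 4175 = 39802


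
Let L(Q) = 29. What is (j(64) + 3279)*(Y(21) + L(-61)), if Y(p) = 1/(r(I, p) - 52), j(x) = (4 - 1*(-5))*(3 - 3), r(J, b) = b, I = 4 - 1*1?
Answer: 2944542/31 ≈ 94985.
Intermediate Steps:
I = 3 (I = 4 - 1 = 3)
j(x) = 0 (j(x) = (4 + 5)*0 = 9*0 = 0)
Y(p) = 1/(-52 + p) (Y(p) = 1/(p - 52) = 1/(-52 + p))
(j(64) + 3279)*(Y(21) + L(-61)) = (0 + 3279)*(1/(-52 + 21) + 29) = 3279*(1/(-31) + 29) = 3279*(-1/31 + 29) = 3279*(898/31) = 2944542/31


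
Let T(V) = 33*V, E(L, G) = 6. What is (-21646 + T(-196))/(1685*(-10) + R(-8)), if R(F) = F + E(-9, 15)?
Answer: 14057/8426 ≈ 1.6683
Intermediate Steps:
R(F) = 6 + F (R(F) = F + 6 = 6 + F)
(-21646 + T(-196))/(1685*(-10) + R(-8)) = (-21646 + 33*(-196))/(1685*(-10) + (6 - 8)) = (-21646 - 6468)/(-16850 - 2) = -28114/(-16852) = -28114*(-1/16852) = 14057/8426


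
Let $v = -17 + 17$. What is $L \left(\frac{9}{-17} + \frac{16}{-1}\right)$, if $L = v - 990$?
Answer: $\frac{278190}{17} \approx 16364.0$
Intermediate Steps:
$v = 0$
$L = -990$ ($L = 0 - 990 = -990$)
$L \left(\frac{9}{-17} + \frac{16}{-1}\right) = - 990 \left(\frac{9}{-17} + \frac{16}{-1}\right) = - 990 \left(9 \left(- \frac{1}{17}\right) + 16 \left(-1\right)\right) = - 990 \left(- \frac{9}{17} - 16\right) = \left(-990\right) \left(- \frac{281}{17}\right) = \frac{278190}{17}$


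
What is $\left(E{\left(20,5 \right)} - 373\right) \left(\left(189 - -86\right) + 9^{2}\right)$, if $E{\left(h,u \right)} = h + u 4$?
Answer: $-118548$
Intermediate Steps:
$E{\left(h,u \right)} = h + 4 u$
$\left(E{\left(20,5 \right)} - 373\right) \left(\left(189 - -86\right) + 9^{2}\right) = \left(\left(20 + 4 \cdot 5\right) - 373\right) \left(\left(189 - -86\right) + 9^{2}\right) = \left(\left(20 + 20\right) - 373\right) \left(\left(189 + 86\right) + 81\right) = \left(40 - 373\right) \left(275 + 81\right) = \left(-333\right) 356 = -118548$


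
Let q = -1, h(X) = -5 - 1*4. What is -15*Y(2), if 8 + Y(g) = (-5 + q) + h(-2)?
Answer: 345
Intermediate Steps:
h(X) = -9 (h(X) = -5 - 4 = -9)
Y(g) = -23 (Y(g) = -8 + ((-5 - 1) - 9) = -8 + (-6 - 9) = -8 - 15 = -23)
-15*Y(2) = -15*(-23) = 345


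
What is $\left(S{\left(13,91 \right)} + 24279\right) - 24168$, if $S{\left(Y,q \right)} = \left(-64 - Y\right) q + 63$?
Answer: $-6833$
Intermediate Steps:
$S{\left(Y,q \right)} = 63 + q \left(-64 - Y\right)$ ($S{\left(Y,q \right)} = q \left(-64 - Y\right) + 63 = 63 + q \left(-64 - Y\right)$)
$\left(S{\left(13,91 \right)} + 24279\right) - 24168 = \left(\left(63 - 5824 - 13 \cdot 91\right) + 24279\right) - 24168 = \left(\left(63 - 5824 - 1183\right) + 24279\right) - 24168 = \left(-6944 + 24279\right) - 24168 = 17335 - 24168 = -6833$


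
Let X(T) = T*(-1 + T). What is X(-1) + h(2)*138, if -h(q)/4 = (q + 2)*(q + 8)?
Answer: -22078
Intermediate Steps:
h(q) = -4*(2 + q)*(8 + q) (h(q) = -4*(q + 2)*(q + 8) = -4*(2 + q)*(8 + q))
X(-1) + h(2)*138 = -(-1 - 1) + (-64 - 40*2 - 4*2**2)*138 = -1*(-2) + (-64 - 80 - 4*4)*138 = 2 + (-64 - 80 - 16)*138 = 2 - 160*138 = 2 - 22080 = -22078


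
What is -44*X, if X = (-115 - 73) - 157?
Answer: 15180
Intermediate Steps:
X = -345 (X = -188 - 157 = -345)
-44*X = -44*(-345) = 15180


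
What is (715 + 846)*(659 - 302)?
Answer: 557277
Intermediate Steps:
(715 + 846)*(659 - 302) = 1561*357 = 557277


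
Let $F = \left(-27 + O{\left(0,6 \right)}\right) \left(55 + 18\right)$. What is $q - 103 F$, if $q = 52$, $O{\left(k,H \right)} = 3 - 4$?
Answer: $210584$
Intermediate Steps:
$O{\left(k,H \right)} = -1$
$F = -2044$ ($F = \left(-27 - 1\right) \left(55 + 18\right) = \left(-28\right) 73 = -2044$)
$q - 103 F = 52 - -210532 = 52 + 210532 = 210584$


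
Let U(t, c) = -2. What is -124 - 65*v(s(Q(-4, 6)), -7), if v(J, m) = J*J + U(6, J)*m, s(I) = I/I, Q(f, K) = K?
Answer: -1099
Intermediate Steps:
s(I) = 1
v(J, m) = J² - 2*m (v(J, m) = J*J - 2*m = J² - 2*m)
-124 - 65*v(s(Q(-4, 6)), -7) = -124 - 65*(1² - 2*(-7)) = -124 - 65*(1 + 14) = -124 - 65*15 = -124 - 975 = -1099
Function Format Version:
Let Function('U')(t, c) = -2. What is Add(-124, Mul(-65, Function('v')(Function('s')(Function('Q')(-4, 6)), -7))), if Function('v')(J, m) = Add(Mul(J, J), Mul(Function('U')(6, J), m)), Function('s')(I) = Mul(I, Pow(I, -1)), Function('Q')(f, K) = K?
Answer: -1099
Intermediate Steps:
Function('s')(I) = 1
Function('v')(J, m) = Add(Pow(J, 2), Mul(-2, m)) (Function('v')(J, m) = Add(Mul(J, J), Mul(-2, m)) = Add(Pow(J, 2), Mul(-2, m)))
Add(-124, Mul(-65, Function('v')(Function('s')(Function('Q')(-4, 6)), -7))) = Add(-124, Mul(-65, Add(Pow(1, 2), Mul(-2, -7)))) = Add(-124, Mul(-65, Add(1, 14))) = Add(-124, Mul(-65, 15)) = Add(-124, -975) = -1099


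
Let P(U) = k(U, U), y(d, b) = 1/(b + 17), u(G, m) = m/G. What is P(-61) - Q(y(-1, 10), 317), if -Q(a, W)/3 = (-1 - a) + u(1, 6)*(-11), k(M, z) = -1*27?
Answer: -2053/9 ≈ -228.11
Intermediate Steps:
k(M, z) = -27
y(d, b) = 1/(17 + b)
Q(a, W) = 201 + 3*a (Q(a, W) = -3*((-1 - a) + (6/1)*(-11)) = -3*((-1 - a) + (6*1)*(-11)) = -3*((-1 - a) + 6*(-11)) = -3*((-1 - a) - 66) = -3*(-67 - a) = 201 + 3*a)
P(U) = -27
P(-61) - Q(y(-1, 10), 317) = -27 - (201 + 3/(17 + 10)) = -27 - (201 + 3/27) = -27 - (201 + 3*(1/27)) = -27 - (201 + ⅑) = -27 - 1*1810/9 = -27 - 1810/9 = -2053/9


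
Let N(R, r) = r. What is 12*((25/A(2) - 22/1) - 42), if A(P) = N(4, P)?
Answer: -618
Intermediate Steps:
A(P) = P
12*((25/A(2) - 22/1) - 42) = 12*((25/2 - 22/1) - 42) = 12*((25*(1/2) - 22*1) - 42) = 12*((25/2 - 22) - 42) = 12*(-19/2 - 42) = 12*(-103/2) = -618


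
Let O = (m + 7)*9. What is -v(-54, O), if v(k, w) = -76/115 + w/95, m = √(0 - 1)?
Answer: -1/437 - 9*I/95 ≈ -0.0022883 - 0.094737*I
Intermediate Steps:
m = I (m = √(-1) = I ≈ 1.0*I)
O = 63 + 9*I (O = (I + 7)*9 = (7 + I)*9 = 63 + 9*I ≈ 63.0 + 9.0*I)
v(k, w) = -76/115 + w/95 (v(k, w) = -76*1/115 + w*(1/95) = -76/115 + w/95)
-v(-54, O) = -(-76/115 + (63 + 9*I)/95) = -(-76/115 + (63/95 + 9*I/95)) = -(1/437 + 9*I/95) = -1/437 - 9*I/95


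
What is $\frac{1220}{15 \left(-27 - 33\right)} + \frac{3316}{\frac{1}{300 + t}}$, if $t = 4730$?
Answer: $\frac{750576539}{45} \approx 1.6679 \cdot 10^{7}$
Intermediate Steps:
$\frac{1220}{15 \left(-27 - 33\right)} + \frac{3316}{\frac{1}{300 + t}} = \frac{1220}{15 \left(-27 - 33\right)} + \frac{3316}{\frac{1}{300 + 4730}} = \frac{1220}{15 \left(-60\right)} + \frac{3316}{\frac{1}{5030}} = \frac{1220}{-900} + 3316 \frac{1}{\frac{1}{5030}} = 1220 \left(- \frac{1}{900}\right) + 3316 \cdot 5030 = - \frac{61}{45} + 16679480 = \frac{750576539}{45}$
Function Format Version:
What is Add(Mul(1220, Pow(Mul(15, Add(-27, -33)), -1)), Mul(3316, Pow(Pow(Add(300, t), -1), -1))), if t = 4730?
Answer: Rational(750576539, 45) ≈ 1.6679e+7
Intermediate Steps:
Add(Mul(1220, Pow(Mul(15, Add(-27, -33)), -1)), Mul(3316, Pow(Pow(Add(300, t), -1), -1))) = Add(Mul(1220, Pow(Mul(15, Add(-27, -33)), -1)), Mul(3316, Pow(Pow(Add(300, 4730), -1), -1))) = Add(Mul(1220, Pow(Mul(15, -60), -1)), Mul(3316, Pow(Pow(5030, -1), -1))) = Add(Mul(1220, Pow(-900, -1)), Mul(3316, Pow(Rational(1, 5030), -1))) = Add(Mul(1220, Rational(-1, 900)), Mul(3316, 5030)) = Add(Rational(-61, 45), 16679480) = Rational(750576539, 45)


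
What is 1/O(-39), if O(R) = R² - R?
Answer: 1/1560 ≈ 0.00064103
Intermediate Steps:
1/O(-39) = 1/(-39*(-1 - 39)) = 1/(-39*(-40)) = 1/1560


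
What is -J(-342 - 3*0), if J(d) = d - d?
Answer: 0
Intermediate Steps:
J(d) = 0
-J(-342 - 3*0) = -1*0 = 0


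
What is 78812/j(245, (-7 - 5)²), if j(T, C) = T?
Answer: 78812/245 ≈ 321.68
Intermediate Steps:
78812/j(245, (-7 - 5)²) = 78812/245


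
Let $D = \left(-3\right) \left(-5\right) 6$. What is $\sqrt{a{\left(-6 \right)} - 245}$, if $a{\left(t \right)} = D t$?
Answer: $i \sqrt{785} \approx 28.018 i$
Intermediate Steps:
$D = 90$ ($D = 15 \cdot 6 = 90$)
$a{\left(t \right)} = 90 t$
$\sqrt{a{\left(-6 \right)} - 245} = \sqrt{90 \left(-6\right) - 245} = \sqrt{-540 - 245} = \sqrt{-785} = i \sqrt{785}$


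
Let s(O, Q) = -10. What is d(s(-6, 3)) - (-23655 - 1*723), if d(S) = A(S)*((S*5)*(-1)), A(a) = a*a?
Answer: 29378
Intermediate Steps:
A(a) = a²
d(S) = -5*S³ (d(S) = S²*((S*5)*(-1)) = S²*((5*S)*(-1)) = S²*(-5*S) = -5*S³)
d(s(-6, 3)) - (-23655 - 1*723) = -5*(-10)³ - (-23655 - 1*723) = -5*(-1000) - (-23655 - 723) = 5000 - 1*(-24378) = 5000 + 24378 = 29378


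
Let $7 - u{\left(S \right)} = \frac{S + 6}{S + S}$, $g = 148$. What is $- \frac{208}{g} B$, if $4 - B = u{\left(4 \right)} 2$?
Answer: $\frac{390}{37} \approx 10.541$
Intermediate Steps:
$u{\left(S \right)} = 7 - \frac{6 + S}{2 S}$ ($u{\left(S \right)} = 7 - \frac{S + 6}{S + S} = 7 - \frac{6 + S}{2 S}$)
$B = - \frac{15}{2}$ ($B = 4 - \left(\frac{13}{2} - \frac{3}{4}\right) 2 = 4 - \frac{23}{4} \cdot 2 = 4 - \frac{23}{2} = - \frac{15}{2} \approx -7.5$)
$- \frac{208}{g} B = - \frac{208}{148} \left(- \frac{15}{2}\right) = \left(-208\right) \frac{1}{148} \left(- \frac{15}{2}\right) = \left(- \frac{52}{37}\right) \left(- \frac{15}{2}\right) = \frac{390}{37}$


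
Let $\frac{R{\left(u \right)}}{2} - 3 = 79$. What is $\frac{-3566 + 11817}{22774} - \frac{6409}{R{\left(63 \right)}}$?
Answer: $- \frac{72302701}{1867468} \approx -38.717$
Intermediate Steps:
$R{\left(u \right)} = 164$ ($R{\left(u \right)} = 6 + 2 \cdot 79 = 6 + 158 = 164$)
$\frac{-3566 + 11817}{22774} - \frac{6409}{R{\left(63 \right)}} = \frac{-3566 + 11817}{22774} - \frac{6409}{164} = 8251 \cdot \frac{1}{22774} - \frac{6409}{164} = \frac{8251}{22774} - \frac{6409}{164} = - \frac{72302701}{1867468}$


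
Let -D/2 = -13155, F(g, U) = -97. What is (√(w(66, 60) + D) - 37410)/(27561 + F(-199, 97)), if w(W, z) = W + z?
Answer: -18705/13732 + √6609/13732 ≈ -1.3562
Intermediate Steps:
D = 26310 (D = -2*(-13155) = 26310)
(√(w(66, 60) + D) - 37410)/(27561 + F(-199, 97)) = (√((66 + 60) + 26310) - 37410)/(27561 - 97) = (√(126 + 26310) - 37410)/27464 = (√26436 - 37410)*(1/27464) = (2*√6609 - 37410)*(1/27464) = (-37410 + 2*√6609)*(1/27464) = -18705/13732 + √6609/13732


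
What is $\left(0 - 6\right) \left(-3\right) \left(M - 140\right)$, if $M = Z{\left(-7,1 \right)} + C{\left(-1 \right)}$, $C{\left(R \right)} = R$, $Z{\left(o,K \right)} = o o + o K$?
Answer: $-1782$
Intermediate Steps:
$Z{\left(o,K \right)} = o^{2} + K o$
$M = 41$ ($M = - 7 \left(1 - 7\right) - 1 = \left(-7\right) \left(-6\right) - 1 = 42 - 1 = 41$)
$\left(0 - 6\right) \left(-3\right) \left(M - 140\right) = \left(0 - 6\right) \left(-3\right) \left(41 - 140\right) = \left(-6\right) \left(-3\right) \left(-99\right) = 18 \left(-99\right) = -1782$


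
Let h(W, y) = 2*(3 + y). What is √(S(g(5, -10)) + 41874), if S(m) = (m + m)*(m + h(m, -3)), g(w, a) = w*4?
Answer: √42674 ≈ 206.58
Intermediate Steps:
g(w, a) = 4*w
h(W, y) = 6 + 2*y
S(m) = 2*m² (S(m) = (m + m)*(m + (6 + 2*(-3))) = (2*m)*(m + (6 - 6)) = (2*m)*(m + 0) = (2*m)*m = 2*m²)
√(S(g(5, -10)) + 41874) = √(2*(4*5)² + 41874) = √(2*20² + 41874) = √(2*400 + 41874) = √(800 + 41874) = √42674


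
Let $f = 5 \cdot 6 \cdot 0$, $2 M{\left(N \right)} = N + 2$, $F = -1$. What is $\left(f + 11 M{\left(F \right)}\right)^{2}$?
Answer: $\frac{121}{4} \approx 30.25$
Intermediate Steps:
$M{\left(N \right)} = 1 + \frac{N}{2}$ ($M{\left(N \right)} = \frac{N + 2}{2} = \frac{2 + N}{2} = 1 + \frac{N}{2}$)
$f = 0$ ($f = 30 \cdot 0 = 0$)
$\left(f + 11 M{\left(F \right)}\right)^{2} = \left(0 + 11 \left(1 + \frac{1}{2} \left(-1\right)\right)\right)^{2} = \left(0 + 11 \left(1 - \frac{1}{2}\right)\right)^{2} = \left(0 + 11 \cdot \frac{1}{2}\right)^{2} = \left(0 + \frac{11}{2}\right)^{2} = \left(\frac{11}{2}\right)^{2} = \frac{121}{4}$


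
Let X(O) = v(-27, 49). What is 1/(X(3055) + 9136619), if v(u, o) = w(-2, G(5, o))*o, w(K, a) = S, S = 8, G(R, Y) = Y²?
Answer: 1/9137011 ≈ 1.0944e-7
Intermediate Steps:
w(K, a) = 8
v(u, o) = 8*o
X(O) = 392 (X(O) = 8*49 = 392)
1/(X(3055) + 9136619) = 1/(392 + 9136619) = 1/9137011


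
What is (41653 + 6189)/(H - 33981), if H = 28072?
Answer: -2518/311 ≈ -8.0965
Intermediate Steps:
(41653 + 6189)/(H - 33981) = (41653 + 6189)/(28072 - 33981) = 47842/(-5909) = 47842*(-1/5909) = -2518/311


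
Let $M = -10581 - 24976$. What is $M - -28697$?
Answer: $-6860$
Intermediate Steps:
$M = -35557$
$M - -28697 = -35557 - -28697 = -35557 + 28697 = -6860$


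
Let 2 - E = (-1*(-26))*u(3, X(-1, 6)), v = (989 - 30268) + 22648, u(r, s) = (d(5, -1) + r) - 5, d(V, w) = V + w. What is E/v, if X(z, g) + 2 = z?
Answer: 50/6631 ≈ 0.0075403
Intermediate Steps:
X(z, g) = -2 + z
u(r, s) = -1 + r (u(r, s) = ((5 - 1) + r) - 5 = (4 + r) - 5 = -1 + r)
v = -6631 (v = -29279 + 22648 = -6631)
E = -50 (E = 2 - (-1*(-26))*(-1 + 3) = 2 - 26*2 = 2 - 1*52 = 2 - 52 = -50)
E/v = -50/(-6631) = -50*(-1/6631) = 50/6631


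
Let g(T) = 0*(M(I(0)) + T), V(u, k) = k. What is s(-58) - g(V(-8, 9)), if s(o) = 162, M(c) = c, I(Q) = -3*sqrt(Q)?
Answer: 162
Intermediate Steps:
g(T) = 0 (g(T) = 0*(-3*sqrt(0) + T) = 0*(-3*0 + T) = 0*(0 + T) = 0*T = 0)
s(-58) - g(V(-8, 9)) = 162 - 1*0 = 162 + 0 = 162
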